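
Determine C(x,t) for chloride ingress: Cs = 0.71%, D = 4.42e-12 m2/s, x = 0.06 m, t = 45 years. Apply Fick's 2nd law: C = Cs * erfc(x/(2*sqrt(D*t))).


t_seconds = 45 * 365.25 * 24 * 3600 = 1420092000.0 s
arg = 0.06 / (2 * sqrt(4.42e-12 * 1420092000.0))
= 0.3787
erfc(0.3787) = 0.5923
C = 0.71 * 0.5923 = 0.4205%

0.4205


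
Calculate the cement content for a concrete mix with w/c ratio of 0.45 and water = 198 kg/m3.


Cement = water / (w/c)
= 198 / 0.45
= 440.0 kg/m3

440.0


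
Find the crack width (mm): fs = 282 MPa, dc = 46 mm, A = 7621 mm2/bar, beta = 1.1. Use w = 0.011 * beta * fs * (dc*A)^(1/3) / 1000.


w = 0.011 * beta * fs * (dc * A)^(1/3) / 1000
= 0.011 * 1.1 * 282 * (46 * 7621)^(1/3) / 1000
= 0.241 mm

0.241


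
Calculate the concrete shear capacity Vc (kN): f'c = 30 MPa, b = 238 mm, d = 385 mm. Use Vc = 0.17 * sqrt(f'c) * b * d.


Vc = 0.17 * sqrt(30) * 238 * 385 / 1000
= 85.32 kN

85.32


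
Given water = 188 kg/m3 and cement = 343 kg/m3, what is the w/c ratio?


w/c = water / cement
w/c = 188 / 343 = 0.548

0.548


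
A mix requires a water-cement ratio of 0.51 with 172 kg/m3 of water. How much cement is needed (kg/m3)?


Cement = water / (w/c)
= 172 / 0.51
= 337.3 kg/m3

337.3


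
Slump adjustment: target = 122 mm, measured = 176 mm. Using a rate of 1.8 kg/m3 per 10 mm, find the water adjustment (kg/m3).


Difference = 122 - 176 = -54 mm
Water adjustment = -54 * 1.8 / 10 = -9.7 kg/m3

-9.7


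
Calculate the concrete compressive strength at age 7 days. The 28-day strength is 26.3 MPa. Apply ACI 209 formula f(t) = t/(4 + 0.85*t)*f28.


f(7) = 7 / (4 + 0.85 * 7) * 26.3
= 7 / 9.95 * 26.3
= 18.5 MPa

18.5


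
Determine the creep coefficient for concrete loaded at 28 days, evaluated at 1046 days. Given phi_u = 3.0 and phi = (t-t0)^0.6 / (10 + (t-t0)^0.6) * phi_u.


dt = 1046 - 28 = 1018
phi = 1018^0.6 / (10 + 1018^0.6) * 3.0
= 2.593

2.593


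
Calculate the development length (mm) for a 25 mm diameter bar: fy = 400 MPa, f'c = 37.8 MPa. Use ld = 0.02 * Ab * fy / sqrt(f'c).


Ab = pi * 25^2 / 4 = 490.874 mm2
ld = 0.02 * 490.874 * 400 / sqrt(37.8)
= 638.7 mm

638.7


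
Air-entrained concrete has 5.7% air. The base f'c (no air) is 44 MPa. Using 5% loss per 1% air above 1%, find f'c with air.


Strength loss = (5.7 - 1) * 5 = 23.5%
f'c = 44 * (1 - 23.5/100)
= 33.66 MPa

33.66


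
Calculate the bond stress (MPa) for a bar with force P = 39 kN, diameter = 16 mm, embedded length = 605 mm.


u = P / (pi * db * ld)
= 39 * 1000 / (pi * 16 * 605)
= 1.282 MPa

1.282


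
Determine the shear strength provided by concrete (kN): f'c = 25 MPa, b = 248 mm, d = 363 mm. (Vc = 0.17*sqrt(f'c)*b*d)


Vc = 0.17 * sqrt(25) * 248 * 363 / 1000
= 76.52 kN

76.52


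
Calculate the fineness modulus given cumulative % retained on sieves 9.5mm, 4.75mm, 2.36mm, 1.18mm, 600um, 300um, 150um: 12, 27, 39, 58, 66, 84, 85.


FM = sum(cumulative % retained) / 100
= 371 / 100
= 3.71

3.71


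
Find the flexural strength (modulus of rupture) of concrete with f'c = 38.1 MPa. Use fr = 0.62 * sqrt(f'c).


fr = 0.62 * sqrt(38.1)
= 3.827 MPa

3.827


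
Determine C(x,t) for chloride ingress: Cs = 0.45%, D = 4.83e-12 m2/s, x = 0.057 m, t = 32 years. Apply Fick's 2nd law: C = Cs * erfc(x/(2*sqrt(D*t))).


t_seconds = 32 * 365.25 * 24 * 3600 = 1009843200.0 s
arg = 0.057 / (2 * sqrt(4.83e-12 * 1009843200.0))
= 0.4081
erfc(0.4081) = 0.5639
C = 0.45 * 0.5639 = 0.2537%

0.2537


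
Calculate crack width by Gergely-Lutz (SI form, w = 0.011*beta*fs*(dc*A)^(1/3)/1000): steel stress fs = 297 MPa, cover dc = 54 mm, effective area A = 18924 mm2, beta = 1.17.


w = 0.011 * beta * fs * (dc * A)^(1/3) / 1000
= 0.011 * 1.17 * 297 * (54 * 18924)^(1/3) / 1000
= 0.385 mm

0.385


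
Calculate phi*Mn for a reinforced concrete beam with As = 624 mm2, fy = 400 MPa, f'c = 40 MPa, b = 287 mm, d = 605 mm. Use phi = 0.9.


a = As * fy / (0.85 * f'c * b)
= 624 * 400 / (0.85 * 40 * 287)
= 25.579 mm
Mn = As * fy * (d - a/2) / 10^6
= 147.8157 kN-m
phi*Mn = 0.9 * 147.8157 = 133.03 kN-m

133.03


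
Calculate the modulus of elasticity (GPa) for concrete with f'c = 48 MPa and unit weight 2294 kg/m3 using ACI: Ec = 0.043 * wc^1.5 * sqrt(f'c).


Ec = 0.043 * 2294^1.5 * sqrt(48) / 1000
= 32.73 GPa

32.73


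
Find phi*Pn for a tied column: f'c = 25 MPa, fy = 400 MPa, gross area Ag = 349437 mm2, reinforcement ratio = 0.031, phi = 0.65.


Ast = rho * Ag = 0.031 * 349437 = 10832.547 mm2
phi*Pn = 0.65 * 0.80 * (0.85 * 25 * (349437 - 10832.547) + 400 * 10832.547) / 1000
= 5994.75 kN

5994.75


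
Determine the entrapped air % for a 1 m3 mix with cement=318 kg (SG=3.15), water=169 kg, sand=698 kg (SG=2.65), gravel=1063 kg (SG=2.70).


Vol cement = 318 / (3.15 * 1000) = 0.100952 m3
Vol water = 169 / 1000 = 0.169 m3
Vol sand = 698 / (2.65 * 1000) = 0.263396 m3
Vol gravel = 1063 / (2.70 * 1000) = 0.393704 m3
Total solid + water volume = 0.927052 m3
Air = (1 - 0.927052) * 100 = 7.29%

7.29


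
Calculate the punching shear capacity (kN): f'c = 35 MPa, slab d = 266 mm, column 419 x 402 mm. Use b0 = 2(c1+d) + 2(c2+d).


b0 = 2*(419 + 266) + 2*(402 + 266) = 2706 mm
Vc = 0.33 * sqrt(35) * 2706 * 266 / 1000
= 1405.26 kN

1405.26


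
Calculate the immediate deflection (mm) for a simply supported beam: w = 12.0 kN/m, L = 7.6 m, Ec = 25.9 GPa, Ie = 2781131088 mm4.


Convert: L = 7.6 m = 7600 mm, Ec = 25.9 GPa = 25900 MPa
delta = 5 * 12.0 * 7600^4 / (384 * 25900 * 2781131088)
= 7.24 mm

7.24


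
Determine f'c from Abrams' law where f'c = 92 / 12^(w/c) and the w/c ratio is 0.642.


f'c = 92 / 12^0.642
= 92 / 4.93
= 18.66 MPa

18.66


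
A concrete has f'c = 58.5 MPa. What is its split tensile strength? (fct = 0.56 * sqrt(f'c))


fct = 0.56 * sqrt(58.5)
= 0.56 * 7.649
= 4.283 MPa

4.283


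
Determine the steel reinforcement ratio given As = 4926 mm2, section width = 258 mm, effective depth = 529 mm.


rho = As / (b * d)
= 4926 / (258 * 529)
= 0.0361

0.0361


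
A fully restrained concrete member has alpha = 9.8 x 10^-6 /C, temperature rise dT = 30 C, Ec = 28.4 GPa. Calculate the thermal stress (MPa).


sigma = alpha * dT * Ec
= 9.8e-6 * 30 * 28.4 * 1000
= 8.35 MPa

8.35


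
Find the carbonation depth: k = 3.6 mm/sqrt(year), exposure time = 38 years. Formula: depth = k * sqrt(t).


depth = k * sqrt(t)
= 3.6 * sqrt(38)
= 22.19 mm

22.19


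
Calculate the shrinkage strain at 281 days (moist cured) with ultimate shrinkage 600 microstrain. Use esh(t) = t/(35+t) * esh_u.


esh(281) = 281 / (35 + 281) * 600
= 281 / 316 * 600
= 533.5 microstrain

533.5


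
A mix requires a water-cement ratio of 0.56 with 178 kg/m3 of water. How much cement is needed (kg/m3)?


Cement = water / (w/c)
= 178 / 0.56
= 317.9 kg/m3

317.9


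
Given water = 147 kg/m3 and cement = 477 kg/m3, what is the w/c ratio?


w/c = water / cement
w/c = 147 / 477 = 0.308

0.308


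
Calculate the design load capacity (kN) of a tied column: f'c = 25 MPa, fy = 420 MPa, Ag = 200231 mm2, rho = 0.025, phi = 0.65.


Ast = rho * Ag = 0.025 * 200231 = 5005.775 mm2
phi*Pn = 0.65 * 0.80 * (0.85 * 25 * (200231 - 5005.775) + 420 * 5005.775) / 1000
= 3250.5 kN

3250.5


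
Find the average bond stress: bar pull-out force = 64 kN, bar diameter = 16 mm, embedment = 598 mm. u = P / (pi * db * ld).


u = P / (pi * db * ld)
= 64 * 1000 / (pi * 16 * 598)
= 2.129 MPa

2.129


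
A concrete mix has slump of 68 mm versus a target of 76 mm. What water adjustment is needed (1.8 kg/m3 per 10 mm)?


Difference = 76 - 68 = 8 mm
Water adjustment = 8 * 1.8 / 10 = 1.4 kg/m3

1.4


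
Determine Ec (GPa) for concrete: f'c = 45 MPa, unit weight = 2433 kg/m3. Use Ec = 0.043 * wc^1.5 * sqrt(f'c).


Ec = 0.043 * 2433^1.5 * sqrt(45) / 1000
= 34.62 GPa

34.62


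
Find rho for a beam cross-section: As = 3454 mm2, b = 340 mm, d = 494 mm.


rho = As / (b * d)
= 3454 / (340 * 494)
= 0.0206

0.0206


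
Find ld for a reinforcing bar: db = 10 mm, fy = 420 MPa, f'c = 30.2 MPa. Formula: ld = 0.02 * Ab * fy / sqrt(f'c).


Ab = pi * 10^2 / 4 = 78.54 mm2
ld = 0.02 * 78.54 * 420 / sqrt(30.2)
= 120.1 mm

120.1


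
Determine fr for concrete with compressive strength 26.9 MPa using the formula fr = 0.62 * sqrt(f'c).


fr = 0.62 * sqrt(26.9)
= 3.216 MPa

3.216


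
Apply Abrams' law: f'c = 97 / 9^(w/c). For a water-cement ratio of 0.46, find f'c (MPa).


f'c = 97 / 9^0.46
= 97 / 2.748
= 35.3 MPa

35.3


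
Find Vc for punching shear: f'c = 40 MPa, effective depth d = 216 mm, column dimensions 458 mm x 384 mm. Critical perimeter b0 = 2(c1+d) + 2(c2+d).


b0 = 2*(458 + 216) + 2*(384 + 216) = 2548 mm
Vc = 0.33 * sqrt(40) * 2548 * 216 / 1000
= 1148.67 kN

1148.67


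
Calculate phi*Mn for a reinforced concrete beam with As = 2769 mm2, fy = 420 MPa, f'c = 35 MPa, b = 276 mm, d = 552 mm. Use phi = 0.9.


a = As * fy / (0.85 * f'c * b)
= 2769 * 420 / (0.85 * 35 * 276)
= 141.6368 mm
Mn = As * fy * (d - a/2) / 10^6
= 559.6046 kN-m
phi*Mn = 0.9 * 559.6046 = 503.64 kN-m

503.64


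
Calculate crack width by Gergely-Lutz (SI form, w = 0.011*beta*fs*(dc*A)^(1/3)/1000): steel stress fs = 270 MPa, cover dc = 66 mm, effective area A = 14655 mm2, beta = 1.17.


w = 0.011 * beta * fs * (dc * A)^(1/3) / 1000
= 0.011 * 1.17 * 270 * (66 * 14655)^(1/3) / 1000
= 0.344 mm

0.344


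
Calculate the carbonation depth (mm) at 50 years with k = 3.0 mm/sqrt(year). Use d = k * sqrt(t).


depth = k * sqrt(t)
= 3.0 * sqrt(50)
= 21.21 mm

21.21


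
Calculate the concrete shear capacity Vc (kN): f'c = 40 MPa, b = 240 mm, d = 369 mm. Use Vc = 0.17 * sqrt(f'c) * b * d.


Vc = 0.17 * sqrt(40) * 240 * 369 / 1000
= 95.22 kN

95.22


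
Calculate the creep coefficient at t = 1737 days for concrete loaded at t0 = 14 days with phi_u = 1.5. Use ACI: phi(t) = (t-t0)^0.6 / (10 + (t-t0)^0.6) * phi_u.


dt = 1737 - 14 = 1723
phi = 1723^0.6 / (10 + 1723^0.6) * 1.5
= 1.346

1.346


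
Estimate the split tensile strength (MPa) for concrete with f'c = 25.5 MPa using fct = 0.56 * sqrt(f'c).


fct = 0.56 * sqrt(25.5)
= 0.56 * 5.05
= 2.828 MPa

2.828


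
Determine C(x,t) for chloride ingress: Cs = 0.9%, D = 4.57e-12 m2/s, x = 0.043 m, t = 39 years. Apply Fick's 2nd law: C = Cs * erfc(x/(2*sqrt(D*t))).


t_seconds = 39 * 365.25 * 24 * 3600 = 1230746400.0 s
arg = 0.043 / (2 * sqrt(4.57e-12 * 1230746400.0))
= 0.2867
erfc(0.2867) = 0.6852
C = 0.9 * 0.6852 = 0.6166%

0.6166


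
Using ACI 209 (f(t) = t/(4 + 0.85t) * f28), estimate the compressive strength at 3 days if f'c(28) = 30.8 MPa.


f(3) = 3 / (4 + 0.85 * 3) * 30.8
= 3 / 6.55 * 30.8
= 14.11 MPa

14.11


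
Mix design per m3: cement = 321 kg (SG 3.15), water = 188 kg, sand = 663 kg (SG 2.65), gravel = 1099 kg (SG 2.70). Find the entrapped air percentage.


Vol cement = 321 / (3.15 * 1000) = 0.101905 m3
Vol water = 188 / 1000 = 0.188 m3
Vol sand = 663 / (2.65 * 1000) = 0.250189 m3
Vol gravel = 1099 / (2.70 * 1000) = 0.407037 m3
Total solid + water volume = 0.94713 m3
Air = (1 - 0.94713) * 100 = 5.29%

5.29


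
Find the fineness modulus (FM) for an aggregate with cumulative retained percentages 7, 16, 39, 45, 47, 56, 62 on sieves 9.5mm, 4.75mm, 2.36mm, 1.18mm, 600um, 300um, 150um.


FM = sum(cumulative % retained) / 100
= 272 / 100
= 2.72

2.72


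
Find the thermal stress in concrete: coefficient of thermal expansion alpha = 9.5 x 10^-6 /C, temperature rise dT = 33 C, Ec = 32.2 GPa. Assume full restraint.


sigma = alpha * dT * Ec
= 9.5e-6 * 33 * 32.2 * 1000
= 10.095 MPa

10.095


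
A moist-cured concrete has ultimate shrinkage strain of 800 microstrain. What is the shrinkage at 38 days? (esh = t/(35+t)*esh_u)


esh(38) = 38 / (35 + 38) * 800
= 38 / 73 * 800
= 416.4 microstrain

416.4


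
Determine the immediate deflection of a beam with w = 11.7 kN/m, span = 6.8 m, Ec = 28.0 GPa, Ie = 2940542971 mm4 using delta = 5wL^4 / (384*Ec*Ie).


Convert: L = 6.8 m = 6800 mm, Ec = 28.0 GPa = 28000 MPa
delta = 5 * 11.7 * 6800^4 / (384 * 28000 * 2940542971)
= 3.96 mm

3.96


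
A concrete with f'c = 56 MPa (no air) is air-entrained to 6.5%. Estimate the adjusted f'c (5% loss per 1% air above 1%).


Strength loss = (6.5 - 1) * 5 = 27.5%
f'c = 56 * (1 - 27.5/100)
= 40.6 MPa

40.6


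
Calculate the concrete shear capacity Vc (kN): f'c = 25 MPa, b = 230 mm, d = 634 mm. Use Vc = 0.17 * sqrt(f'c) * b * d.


Vc = 0.17 * sqrt(25) * 230 * 634 / 1000
= 123.95 kN

123.95


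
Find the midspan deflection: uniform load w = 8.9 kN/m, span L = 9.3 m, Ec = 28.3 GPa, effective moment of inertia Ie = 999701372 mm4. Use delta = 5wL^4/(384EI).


Convert: L = 9.3 m = 9300 mm, Ec = 28.3 GPa = 28300 MPa
delta = 5 * 8.9 * 9300^4 / (384 * 28300 * 999701372)
= 30.64 mm

30.64


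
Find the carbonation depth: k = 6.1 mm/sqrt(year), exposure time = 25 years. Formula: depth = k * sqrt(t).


depth = k * sqrt(t)
= 6.1 * sqrt(25)
= 30.5 mm

30.5


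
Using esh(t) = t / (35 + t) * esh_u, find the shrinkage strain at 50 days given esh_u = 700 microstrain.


esh(50) = 50 / (35 + 50) * 700
= 50 / 85 * 700
= 411.8 microstrain

411.8


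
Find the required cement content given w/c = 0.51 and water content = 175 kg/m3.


Cement = water / (w/c)
= 175 / 0.51
= 343.1 kg/m3

343.1


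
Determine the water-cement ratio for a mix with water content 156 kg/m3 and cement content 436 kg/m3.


w/c = water / cement
w/c = 156 / 436 = 0.358

0.358


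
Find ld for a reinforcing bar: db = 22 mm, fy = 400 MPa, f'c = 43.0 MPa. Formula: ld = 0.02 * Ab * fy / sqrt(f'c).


Ab = pi * 22^2 / 4 = 380.133 mm2
ld = 0.02 * 380.133 * 400 / sqrt(43.0)
= 463.8 mm

463.8


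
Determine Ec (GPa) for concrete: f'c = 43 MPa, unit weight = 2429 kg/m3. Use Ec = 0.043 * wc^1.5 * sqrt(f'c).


Ec = 0.043 * 2429^1.5 * sqrt(43) / 1000
= 33.76 GPa

33.76


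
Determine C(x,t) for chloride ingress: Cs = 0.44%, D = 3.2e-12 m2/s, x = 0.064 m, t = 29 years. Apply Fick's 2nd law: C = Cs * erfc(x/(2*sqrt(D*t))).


t_seconds = 29 * 365.25 * 24 * 3600 = 915170400.0 s
arg = 0.064 / (2 * sqrt(3.2e-12 * 915170400.0))
= 0.5913
erfc(0.5913) = 0.403
C = 0.44 * 0.403 = 0.1773%

0.1773


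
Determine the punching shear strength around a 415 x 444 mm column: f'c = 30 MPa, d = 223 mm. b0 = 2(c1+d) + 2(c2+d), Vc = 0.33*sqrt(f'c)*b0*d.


b0 = 2*(415 + 223) + 2*(444 + 223) = 2610 mm
Vc = 0.33 * sqrt(30) * 2610 * 223 / 1000
= 1052.01 kN

1052.01


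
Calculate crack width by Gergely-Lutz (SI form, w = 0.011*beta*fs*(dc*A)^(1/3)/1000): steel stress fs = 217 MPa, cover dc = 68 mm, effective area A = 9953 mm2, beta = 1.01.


w = 0.011 * beta * fs * (dc * A)^(1/3) / 1000
= 0.011 * 1.01 * 217 * (68 * 9953)^(1/3) / 1000
= 0.212 mm

0.212


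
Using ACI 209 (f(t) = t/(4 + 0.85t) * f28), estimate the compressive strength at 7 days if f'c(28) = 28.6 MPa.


f(7) = 7 / (4 + 0.85 * 7) * 28.6
= 7 / 9.95 * 28.6
= 20.12 MPa

20.12


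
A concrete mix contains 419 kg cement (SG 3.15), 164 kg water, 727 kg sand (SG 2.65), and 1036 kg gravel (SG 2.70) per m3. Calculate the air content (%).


Vol cement = 419 / (3.15 * 1000) = 0.133016 m3
Vol water = 164 / 1000 = 0.164 m3
Vol sand = 727 / (2.65 * 1000) = 0.27434 m3
Vol gravel = 1036 / (2.70 * 1000) = 0.383704 m3
Total solid + water volume = 0.955059 m3
Air = (1 - 0.955059) * 100 = 4.49%

4.49


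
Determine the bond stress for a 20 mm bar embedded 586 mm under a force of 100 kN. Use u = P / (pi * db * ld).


u = P / (pi * db * ld)
= 100 * 1000 / (pi * 20 * 586)
= 2.716 MPa

2.716


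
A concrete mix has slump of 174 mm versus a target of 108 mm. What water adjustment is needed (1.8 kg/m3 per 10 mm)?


Difference = 108 - 174 = -66 mm
Water adjustment = -66 * 1.8 / 10 = -11.9 kg/m3

-11.9


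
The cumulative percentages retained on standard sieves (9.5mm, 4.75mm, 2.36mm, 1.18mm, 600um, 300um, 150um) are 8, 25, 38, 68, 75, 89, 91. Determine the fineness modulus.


FM = sum(cumulative % retained) / 100
= 394 / 100
= 3.94

3.94


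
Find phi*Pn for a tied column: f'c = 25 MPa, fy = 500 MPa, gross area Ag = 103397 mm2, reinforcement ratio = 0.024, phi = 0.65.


Ast = rho * Ag = 0.024 * 103397 = 2481.528 mm2
phi*Pn = 0.65 * 0.80 * (0.85 * 25 * (103397 - 2481.528) + 500 * 2481.528) / 1000
= 1760.31 kN

1760.31


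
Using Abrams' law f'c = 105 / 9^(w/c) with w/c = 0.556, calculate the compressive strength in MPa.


f'c = 105 / 9^0.556
= 105 / 3.393
= 30.95 MPa

30.95


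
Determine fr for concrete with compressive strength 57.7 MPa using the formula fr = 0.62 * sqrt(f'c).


fr = 0.62 * sqrt(57.7)
= 4.71 MPa

4.71


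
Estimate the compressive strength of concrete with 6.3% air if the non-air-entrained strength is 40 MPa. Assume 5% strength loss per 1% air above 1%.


Strength loss = (6.3 - 1) * 5 = 26.5%
f'c = 40 * (1 - 26.5/100)
= 29.4 MPa

29.4


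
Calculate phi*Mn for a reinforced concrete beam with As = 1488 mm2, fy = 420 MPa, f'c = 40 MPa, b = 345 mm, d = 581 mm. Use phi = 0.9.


a = As * fy / (0.85 * f'c * b)
= 1488 * 420 / (0.85 * 40 * 345)
= 53.2788 mm
Mn = As * fy * (d - a/2) / 10^6
= 346.4532 kN-m
phi*Mn = 0.9 * 346.4532 = 311.81 kN-m

311.81


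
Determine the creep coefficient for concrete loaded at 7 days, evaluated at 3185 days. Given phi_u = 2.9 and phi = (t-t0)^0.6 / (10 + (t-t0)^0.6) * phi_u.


dt = 3185 - 7 = 3178
phi = 3178^0.6 / (10 + 3178^0.6) * 2.9
= 2.687

2.687


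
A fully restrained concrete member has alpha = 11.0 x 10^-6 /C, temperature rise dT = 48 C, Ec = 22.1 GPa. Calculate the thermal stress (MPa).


sigma = alpha * dT * Ec
= 11.0e-6 * 48 * 22.1 * 1000
= 11.669 MPa

11.669


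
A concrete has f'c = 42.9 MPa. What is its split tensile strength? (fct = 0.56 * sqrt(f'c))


fct = 0.56 * sqrt(42.9)
= 0.56 * 6.55
= 3.668 MPa

3.668


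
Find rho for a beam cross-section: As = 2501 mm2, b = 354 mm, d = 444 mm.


rho = As / (b * d)
= 2501 / (354 * 444)
= 0.0159

0.0159


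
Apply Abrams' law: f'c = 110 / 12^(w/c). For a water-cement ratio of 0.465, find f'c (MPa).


f'c = 110 / 12^0.465
= 110 / 3.176
= 34.64 MPa

34.64


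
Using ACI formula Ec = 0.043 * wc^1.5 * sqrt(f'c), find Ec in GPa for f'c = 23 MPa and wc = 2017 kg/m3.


Ec = 0.043 * 2017^1.5 * sqrt(23) / 1000
= 18.68 GPa

18.68


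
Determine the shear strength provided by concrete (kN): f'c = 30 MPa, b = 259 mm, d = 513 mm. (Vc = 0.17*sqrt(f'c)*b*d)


Vc = 0.17 * sqrt(30) * 259 * 513 / 1000
= 123.72 kN

123.72


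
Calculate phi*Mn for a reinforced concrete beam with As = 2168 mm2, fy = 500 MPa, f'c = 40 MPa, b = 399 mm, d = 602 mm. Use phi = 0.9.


a = As * fy / (0.85 * f'c * b)
= 2168 * 500 / (0.85 * 40 * 399)
= 79.9056 mm
Mn = As * fy * (d - a/2) / 10^6
= 609.2591 kN-m
phi*Mn = 0.9 * 609.2591 = 548.33 kN-m

548.33


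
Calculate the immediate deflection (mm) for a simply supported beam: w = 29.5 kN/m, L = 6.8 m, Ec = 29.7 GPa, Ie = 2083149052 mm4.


Convert: L = 6.8 m = 6800 mm, Ec = 29.7 GPa = 29700 MPa
delta = 5 * 29.5 * 6800^4 / (384 * 29700 * 2083149052)
= 13.27 mm

13.27


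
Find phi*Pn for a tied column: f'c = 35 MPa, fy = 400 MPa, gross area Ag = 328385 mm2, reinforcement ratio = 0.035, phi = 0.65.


Ast = rho * Ag = 0.035 * 328385 = 11493.475 mm2
phi*Pn = 0.65 * 0.80 * (0.85 * 35 * (328385 - 11493.475) + 400 * 11493.475) / 1000
= 7292.95 kN

7292.95


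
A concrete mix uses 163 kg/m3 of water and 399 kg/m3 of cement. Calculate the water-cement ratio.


w/c = water / cement
w/c = 163 / 399 = 0.409

0.409


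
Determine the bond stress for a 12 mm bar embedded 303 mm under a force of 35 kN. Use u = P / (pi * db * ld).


u = P / (pi * db * ld)
= 35 * 1000 / (pi * 12 * 303)
= 3.064 MPa

3.064


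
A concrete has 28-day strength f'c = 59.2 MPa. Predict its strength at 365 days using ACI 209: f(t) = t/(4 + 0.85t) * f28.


f(365) = 365 / (4 + 0.85 * 365) * 59.2
= 365 / 314.25 * 59.2
= 68.76 MPa

68.76


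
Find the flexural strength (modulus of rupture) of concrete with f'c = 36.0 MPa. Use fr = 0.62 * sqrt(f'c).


fr = 0.62 * sqrt(36.0)
= 3.72 MPa

3.72


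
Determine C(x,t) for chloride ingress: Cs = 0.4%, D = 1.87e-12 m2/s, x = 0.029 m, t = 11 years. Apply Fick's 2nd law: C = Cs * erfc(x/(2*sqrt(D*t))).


t_seconds = 11 * 365.25 * 24 * 3600 = 347133600.0 s
arg = 0.029 / (2 * sqrt(1.87e-12 * 347133600.0))
= 0.5691
erfc(0.5691) = 0.4209
C = 0.4 * 0.4209 = 0.1684%

0.1684


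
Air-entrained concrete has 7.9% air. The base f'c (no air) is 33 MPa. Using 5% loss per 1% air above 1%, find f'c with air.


Strength loss = (7.9 - 1) * 5 = 34.5%
f'c = 33 * (1 - 34.5/100)
= 21.62 MPa

21.62


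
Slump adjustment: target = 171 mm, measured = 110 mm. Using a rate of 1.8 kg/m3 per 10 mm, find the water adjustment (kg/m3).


Difference = 171 - 110 = 61 mm
Water adjustment = 61 * 1.8 / 10 = 11.0 kg/m3

11.0


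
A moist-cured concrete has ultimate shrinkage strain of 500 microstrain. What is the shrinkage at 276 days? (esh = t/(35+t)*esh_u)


esh(276) = 276 / (35 + 276) * 500
= 276 / 311 * 500
= 443.7 microstrain

443.7


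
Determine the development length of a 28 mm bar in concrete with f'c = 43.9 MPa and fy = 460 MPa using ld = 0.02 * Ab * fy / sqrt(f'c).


Ab = pi * 28^2 / 4 = 615.752 mm2
ld = 0.02 * 615.752 * 460 / sqrt(43.9)
= 855.0 mm

855.0


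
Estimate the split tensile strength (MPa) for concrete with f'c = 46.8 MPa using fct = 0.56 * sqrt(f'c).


fct = 0.56 * sqrt(46.8)
= 0.56 * 6.841
= 3.831 MPa

3.831


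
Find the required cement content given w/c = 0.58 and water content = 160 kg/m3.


Cement = water / (w/c)
= 160 / 0.58
= 275.9 kg/m3

275.9


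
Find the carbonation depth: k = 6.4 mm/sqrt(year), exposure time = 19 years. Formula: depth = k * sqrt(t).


depth = k * sqrt(t)
= 6.4 * sqrt(19)
= 27.9 mm

27.9


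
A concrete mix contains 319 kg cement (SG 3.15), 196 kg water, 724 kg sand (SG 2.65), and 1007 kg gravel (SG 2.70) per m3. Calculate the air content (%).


Vol cement = 319 / (3.15 * 1000) = 0.10127 m3
Vol water = 196 / 1000 = 0.196 m3
Vol sand = 724 / (2.65 * 1000) = 0.273208 m3
Vol gravel = 1007 / (2.70 * 1000) = 0.372963 m3
Total solid + water volume = 0.94344 m3
Air = (1 - 0.94344) * 100 = 5.66%

5.66


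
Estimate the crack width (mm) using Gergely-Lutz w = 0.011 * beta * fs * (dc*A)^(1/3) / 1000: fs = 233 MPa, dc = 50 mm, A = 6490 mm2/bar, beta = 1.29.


w = 0.011 * beta * fs * (dc * A)^(1/3) / 1000
= 0.011 * 1.29 * 233 * (50 * 6490)^(1/3) / 1000
= 0.227 mm

0.227


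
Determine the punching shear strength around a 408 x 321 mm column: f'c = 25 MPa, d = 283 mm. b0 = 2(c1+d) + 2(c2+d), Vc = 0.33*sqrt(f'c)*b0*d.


b0 = 2*(408 + 283) + 2*(321 + 283) = 2590 mm
Vc = 0.33 * sqrt(25) * 2590 * 283 / 1000
= 1209.4 kN

1209.4


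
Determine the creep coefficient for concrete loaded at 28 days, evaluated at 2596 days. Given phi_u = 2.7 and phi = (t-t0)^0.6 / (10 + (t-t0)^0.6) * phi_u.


dt = 2596 - 28 = 2568
phi = 2568^0.6 / (10 + 2568^0.6) * 2.7
= 2.477

2.477


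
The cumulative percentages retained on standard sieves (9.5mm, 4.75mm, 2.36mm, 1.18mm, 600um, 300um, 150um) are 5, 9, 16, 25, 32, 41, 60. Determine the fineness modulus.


FM = sum(cumulative % retained) / 100
= 188 / 100
= 1.88

1.88


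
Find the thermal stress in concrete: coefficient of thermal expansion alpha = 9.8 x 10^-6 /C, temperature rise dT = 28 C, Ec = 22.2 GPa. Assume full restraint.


sigma = alpha * dT * Ec
= 9.8e-6 * 28 * 22.2 * 1000
= 6.092 MPa

6.092


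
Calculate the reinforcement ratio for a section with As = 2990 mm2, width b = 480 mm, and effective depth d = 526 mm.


rho = As / (b * d)
= 2990 / (480 * 526)
= 0.0118

0.0118


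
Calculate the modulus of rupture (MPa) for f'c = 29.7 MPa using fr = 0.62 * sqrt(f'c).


fr = 0.62 * sqrt(29.7)
= 3.379 MPa

3.379


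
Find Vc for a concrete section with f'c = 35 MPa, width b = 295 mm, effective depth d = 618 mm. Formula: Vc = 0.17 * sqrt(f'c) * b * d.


Vc = 0.17 * sqrt(35) * 295 * 618 / 1000
= 183.36 kN

183.36


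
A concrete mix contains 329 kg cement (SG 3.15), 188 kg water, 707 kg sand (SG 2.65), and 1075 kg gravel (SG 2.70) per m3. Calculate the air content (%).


Vol cement = 329 / (3.15 * 1000) = 0.104444 m3
Vol water = 188 / 1000 = 0.188 m3
Vol sand = 707 / (2.65 * 1000) = 0.266792 m3
Vol gravel = 1075 / (2.70 * 1000) = 0.398148 m3
Total solid + water volume = 0.957385 m3
Air = (1 - 0.957385) * 100 = 4.26%

4.26


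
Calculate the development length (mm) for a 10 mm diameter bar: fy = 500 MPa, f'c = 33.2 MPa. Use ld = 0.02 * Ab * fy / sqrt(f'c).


Ab = pi * 10^2 / 4 = 78.54 mm2
ld = 0.02 * 78.54 * 500 / sqrt(33.2)
= 136.3 mm

136.3


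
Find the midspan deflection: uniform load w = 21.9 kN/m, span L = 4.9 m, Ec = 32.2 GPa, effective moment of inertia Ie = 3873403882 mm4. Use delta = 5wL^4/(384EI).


Convert: L = 4.9 m = 4900 mm, Ec = 32.2 GPa = 32200 MPa
delta = 5 * 21.9 * 4900^4 / (384 * 32200 * 3873403882)
= 1.32 mm

1.32


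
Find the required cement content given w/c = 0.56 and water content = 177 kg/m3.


Cement = water / (w/c)
= 177 / 0.56
= 316.1 kg/m3

316.1


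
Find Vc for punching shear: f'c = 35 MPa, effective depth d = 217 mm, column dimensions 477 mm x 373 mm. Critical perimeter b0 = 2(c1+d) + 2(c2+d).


b0 = 2*(477 + 217) + 2*(373 + 217) = 2568 mm
Vc = 0.33 * sqrt(35) * 2568 * 217 / 1000
= 1087.93 kN

1087.93


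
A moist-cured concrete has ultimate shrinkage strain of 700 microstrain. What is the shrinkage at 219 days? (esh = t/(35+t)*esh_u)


esh(219) = 219 / (35 + 219) * 700
= 219 / 254 * 700
= 603.5 microstrain

603.5


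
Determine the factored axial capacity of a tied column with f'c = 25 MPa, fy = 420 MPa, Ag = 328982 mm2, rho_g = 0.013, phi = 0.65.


Ast = rho * Ag = 0.013 * 328982 = 4276.766 mm2
phi*Pn = 0.65 * 0.80 * (0.85 * 25 * (328982 - 4276.766) + 420 * 4276.766) / 1000
= 4522.04 kN

4522.04


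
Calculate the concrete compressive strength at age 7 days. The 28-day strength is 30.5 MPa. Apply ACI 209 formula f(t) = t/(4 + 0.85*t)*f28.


f(7) = 7 / (4 + 0.85 * 7) * 30.5
= 7 / 9.95 * 30.5
= 21.46 MPa

21.46


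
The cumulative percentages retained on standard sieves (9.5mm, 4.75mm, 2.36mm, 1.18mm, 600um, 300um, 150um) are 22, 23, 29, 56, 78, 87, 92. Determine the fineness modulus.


FM = sum(cumulative % retained) / 100
= 387 / 100
= 3.87

3.87


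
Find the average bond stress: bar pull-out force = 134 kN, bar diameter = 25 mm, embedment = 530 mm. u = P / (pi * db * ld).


u = P / (pi * db * ld)
= 134 * 1000 / (pi * 25 * 530)
= 3.219 MPa

3.219


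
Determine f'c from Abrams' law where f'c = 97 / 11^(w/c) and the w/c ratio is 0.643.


f'c = 97 / 11^0.643
= 97 / 4.673
= 20.76 MPa

20.76


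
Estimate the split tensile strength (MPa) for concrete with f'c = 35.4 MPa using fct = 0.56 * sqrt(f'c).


fct = 0.56 * sqrt(35.4)
= 0.56 * 5.95
= 3.332 MPa

3.332


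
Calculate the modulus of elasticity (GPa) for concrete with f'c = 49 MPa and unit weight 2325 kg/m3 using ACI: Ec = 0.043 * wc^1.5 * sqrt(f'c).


Ec = 0.043 * 2325^1.5 * sqrt(49) / 1000
= 33.74 GPa

33.74


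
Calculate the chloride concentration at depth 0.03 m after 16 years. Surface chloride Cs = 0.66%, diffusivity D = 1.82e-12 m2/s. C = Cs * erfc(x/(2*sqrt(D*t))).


t_seconds = 16 * 365.25 * 24 * 3600 = 504921600.0 s
arg = 0.03 / (2 * sqrt(1.82e-12 * 504921600.0))
= 0.4948
erfc(0.4948) = 0.4841
C = 0.66 * 0.4841 = 0.3195%

0.3195


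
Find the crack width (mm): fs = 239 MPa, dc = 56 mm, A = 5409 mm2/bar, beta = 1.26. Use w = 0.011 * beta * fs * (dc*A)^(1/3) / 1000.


w = 0.011 * beta * fs * (dc * A)^(1/3) / 1000
= 0.011 * 1.26 * 239 * (56 * 5409)^(1/3) / 1000
= 0.222 mm

0.222


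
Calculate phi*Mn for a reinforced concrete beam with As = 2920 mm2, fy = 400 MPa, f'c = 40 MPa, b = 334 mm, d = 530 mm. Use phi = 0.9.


a = As * fy / (0.85 * f'c * b)
= 2920 * 400 / (0.85 * 40 * 334)
= 102.8531 mm
Mn = As * fy * (d - a/2) / 10^6
= 558.9738 kN-m
phi*Mn = 0.9 * 558.9738 = 503.08 kN-m

503.08


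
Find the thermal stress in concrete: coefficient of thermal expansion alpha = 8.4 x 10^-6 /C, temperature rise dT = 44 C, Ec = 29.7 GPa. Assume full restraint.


sigma = alpha * dT * Ec
= 8.4e-6 * 44 * 29.7 * 1000
= 10.977 MPa

10.977


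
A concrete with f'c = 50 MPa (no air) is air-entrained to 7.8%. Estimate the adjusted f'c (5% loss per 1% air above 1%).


Strength loss = (7.8 - 1) * 5 = 34.0%
f'c = 50 * (1 - 34.0/100)
= 33.0 MPa

33.0


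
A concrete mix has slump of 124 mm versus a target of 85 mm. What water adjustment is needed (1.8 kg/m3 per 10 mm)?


Difference = 85 - 124 = -39 mm
Water adjustment = -39 * 1.8 / 10 = -7.0 kg/m3

-7.0


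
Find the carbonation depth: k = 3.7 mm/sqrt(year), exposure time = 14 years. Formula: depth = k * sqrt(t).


depth = k * sqrt(t)
= 3.7 * sqrt(14)
= 13.84 mm

13.84


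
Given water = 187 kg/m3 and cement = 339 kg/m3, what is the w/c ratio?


w/c = water / cement
w/c = 187 / 339 = 0.552

0.552


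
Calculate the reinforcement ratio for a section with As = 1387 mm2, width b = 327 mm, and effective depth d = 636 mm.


rho = As / (b * d)
= 1387 / (327 * 636)
= 0.0067

0.0067


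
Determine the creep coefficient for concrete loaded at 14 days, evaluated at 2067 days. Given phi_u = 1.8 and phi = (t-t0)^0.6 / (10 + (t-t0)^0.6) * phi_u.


dt = 2067 - 14 = 2053
phi = 2053^0.6 / (10 + 2053^0.6) * 1.8
= 1.632

1.632


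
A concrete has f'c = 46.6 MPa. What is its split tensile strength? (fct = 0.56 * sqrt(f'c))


fct = 0.56 * sqrt(46.6)
= 0.56 * 6.826
= 3.823 MPa

3.823


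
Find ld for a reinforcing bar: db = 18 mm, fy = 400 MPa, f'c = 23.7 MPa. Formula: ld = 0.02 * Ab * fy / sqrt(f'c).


Ab = pi * 18^2 / 4 = 254.469 mm2
ld = 0.02 * 254.469 * 400 / sqrt(23.7)
= 418.2 mm

418.2


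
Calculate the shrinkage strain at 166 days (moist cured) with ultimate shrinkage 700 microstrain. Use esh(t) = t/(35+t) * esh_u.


esh(166) = 166 / (35 + 166) * 700
= 166 / 201 * 700
= 578.1 microstrain

578.1


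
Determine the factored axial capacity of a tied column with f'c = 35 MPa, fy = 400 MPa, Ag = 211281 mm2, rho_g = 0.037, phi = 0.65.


Ast = rho * Ag = 0.037 * 211281 = 7817.397 mm2
phi*Pn = 0.65 * 0.80 * (0.85 * 35 * (211281 - 7817.397) + 400 * 7817.397) / 1000
= 4773.6 kN

4773.6


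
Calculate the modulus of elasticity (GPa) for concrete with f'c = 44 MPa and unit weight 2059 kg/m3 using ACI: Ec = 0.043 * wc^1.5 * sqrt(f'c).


Ec = 0.043 * 2059^1.5 * sqrt(44) / 1000
= 26.65 GPa

26.65


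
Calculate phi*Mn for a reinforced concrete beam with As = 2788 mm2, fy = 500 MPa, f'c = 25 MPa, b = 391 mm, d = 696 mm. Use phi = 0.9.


a = As * fy / (0.85 * f'c * b)
= 2788 * 500 / (0.85 * 25 * 391)
= 167.7749 mm
Mn = As * fy * (d - a/2) / 10^6
= 853.2849 kN-m
phi*Mn = 0.9 * 853.2849 = 767.96 kN-m

767.96


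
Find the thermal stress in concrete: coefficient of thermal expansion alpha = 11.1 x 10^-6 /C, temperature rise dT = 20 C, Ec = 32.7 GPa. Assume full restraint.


sigma = alpha * dT * Ec
= 11.1e-6 * 20 * 32.7 * 1000
= 7.259 MPa

7.259


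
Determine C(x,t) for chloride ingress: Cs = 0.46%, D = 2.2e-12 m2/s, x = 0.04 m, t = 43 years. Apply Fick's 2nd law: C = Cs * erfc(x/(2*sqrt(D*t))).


t_seconds = 43 * 365.25 * 24 * 3600 = 1356976800.0 s
arg = 0.04 / (2 * sqrt(2.2e-12 * 1356976800.0))
= 0.366
erfc(0.366) = 0.6047
C = 0.46 * 0.6047 = 0.2782%

0.2782


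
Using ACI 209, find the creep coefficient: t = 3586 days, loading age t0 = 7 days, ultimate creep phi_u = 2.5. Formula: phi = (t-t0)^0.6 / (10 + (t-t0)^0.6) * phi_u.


dt = 3586 - 7 = 3579
phi = 3579^0.6 / (10 + 3579^0.6) * 2.5
= 2.328

2.328


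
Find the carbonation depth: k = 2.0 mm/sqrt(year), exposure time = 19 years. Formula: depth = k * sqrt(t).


depth = k * sqrt(t)
= 2.0 * sqrt(19)
= 8.72 mm

8.72


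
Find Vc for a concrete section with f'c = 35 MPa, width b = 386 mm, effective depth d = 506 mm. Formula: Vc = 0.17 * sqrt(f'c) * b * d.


Vc = 0.17 * sqrt(35) * 386 * 506 / 1000
= 196.44 kN

196.44


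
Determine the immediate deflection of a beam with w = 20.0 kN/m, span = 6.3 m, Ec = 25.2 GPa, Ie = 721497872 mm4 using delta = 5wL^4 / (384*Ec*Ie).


Convert: L = 6.3 m = 6300 mm, Ec = 25.2 GPa = 25200 MPa
delta = 5 * 20.0 * 6300^4 / (384 * 25200 * 721497872)
= 22.56 mm

22.56


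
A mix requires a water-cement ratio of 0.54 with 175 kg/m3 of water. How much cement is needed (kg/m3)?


Cement = water / (w/c)
= 175 / 0.54
= 324.1 kg/m3

324.1


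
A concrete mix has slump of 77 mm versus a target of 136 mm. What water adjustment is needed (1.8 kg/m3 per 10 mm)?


Difference = 136 - 77 = 59 mm
Water adjustment = 59 * 1.8 / 10 = 10.6 kg/m3

10.6


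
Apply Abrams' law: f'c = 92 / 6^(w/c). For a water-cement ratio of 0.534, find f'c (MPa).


f'c = 92 / 6^0.534
= 92 / 2.603
= 35.34 MPa

35.34


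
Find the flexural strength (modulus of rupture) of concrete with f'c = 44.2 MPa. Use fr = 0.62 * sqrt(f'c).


fr = 0.62 * sqrt(44.2)
= 4.122 MPa

4.122


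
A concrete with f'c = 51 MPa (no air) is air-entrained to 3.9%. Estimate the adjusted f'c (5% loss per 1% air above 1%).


Strength loss = (3.9 - 1) * 5 = 14.5%
f'c = 51 * (1 - 14.5/100)
= 43.6 MPa

43.6


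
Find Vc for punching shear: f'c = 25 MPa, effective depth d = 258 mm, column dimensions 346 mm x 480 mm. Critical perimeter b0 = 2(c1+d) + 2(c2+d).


b0 = 2*(346 + 258) + 2*(480 + 258) = 2684 mm
Vc = 0.33 * sqrt(25) * 2684 * 258 / 1000
= 1142.58 kN

1142.58


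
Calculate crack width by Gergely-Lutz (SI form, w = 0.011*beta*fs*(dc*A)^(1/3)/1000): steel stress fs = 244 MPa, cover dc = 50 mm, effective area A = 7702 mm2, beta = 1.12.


w = 0.011 * beta * fs * (dc * A)^(1/3) / 1000
= 0.011 * 1.12 * 244 * (50 * 7702)^(1/3) / 1000
= 0.219 mm

0.219


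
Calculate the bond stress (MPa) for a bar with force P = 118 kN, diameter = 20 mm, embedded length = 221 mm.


u = P / (pi * db * ld)
= 118 * 1000 / (pi * 20 * 221)
= 8.498 MPa

8.498


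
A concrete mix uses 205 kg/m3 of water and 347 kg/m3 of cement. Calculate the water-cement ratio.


w/c = water / cement
w/c = 205 / 347 = 0.591

0.591


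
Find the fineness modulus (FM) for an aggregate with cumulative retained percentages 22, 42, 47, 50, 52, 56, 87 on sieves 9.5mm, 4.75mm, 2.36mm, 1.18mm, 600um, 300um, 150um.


FM = sum(cumulative % retained) / 100
= 356 / 100
= 3.56

3.56


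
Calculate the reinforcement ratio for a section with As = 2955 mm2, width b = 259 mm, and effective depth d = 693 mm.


rho = As / (b * d)
= 2955 / (259 * 693)
= 0.0165

0.0165


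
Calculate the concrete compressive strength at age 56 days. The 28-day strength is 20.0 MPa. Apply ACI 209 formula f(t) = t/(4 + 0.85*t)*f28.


f(56) = 56 / (4 + 0.85 * 56) * 20.0
= 56 / 51.6 * 20.0
= 21.71 MPa

21.71


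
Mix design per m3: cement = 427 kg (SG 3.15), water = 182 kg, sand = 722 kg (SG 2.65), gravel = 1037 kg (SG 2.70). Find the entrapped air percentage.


Vol cement = 427 / (3.15 * 1000) = 0.135556 m3
Vol water = 182 / 1000 = 0.182 m3
Vol sand = 722 / (2.65 * 1000) = 0.272453 m3
Vol gravel = 1037 / (2.70 * 1000) = 0.384074 m3
Total solid + water volume = 0.974082 m3
Air = (1 - 0.974082) * 100 = 2.59%

2.59


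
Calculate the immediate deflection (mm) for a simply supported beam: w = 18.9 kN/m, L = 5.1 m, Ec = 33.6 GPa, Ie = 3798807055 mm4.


Convert: L = 5.1 m = 5100 mm, Ec = 33.6 GPa = 33600 MPa
delta = 5 * 18.9 * 5100^4 / (384 * 33600 * 3798807055)
= 1.3 mm

1.3


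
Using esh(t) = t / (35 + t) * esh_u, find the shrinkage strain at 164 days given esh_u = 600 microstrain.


esh(164) = 164 / (35 + 164) * 600
= 164 / 199 * 600
= 494.5 microstrain

494.5


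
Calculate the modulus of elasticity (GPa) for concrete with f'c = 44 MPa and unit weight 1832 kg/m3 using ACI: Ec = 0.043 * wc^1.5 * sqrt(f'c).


Ec = 0.043 * 1832^1.5 * sqrt(44) / 1000
= 22.37 GPa

22.37


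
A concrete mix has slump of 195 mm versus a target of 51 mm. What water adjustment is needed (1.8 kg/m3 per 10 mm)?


Difference = 51 - 195 = -144 mm
Water adjustment = -144 * 1.8 / 10 = -25.9 kg/m3

-25.9


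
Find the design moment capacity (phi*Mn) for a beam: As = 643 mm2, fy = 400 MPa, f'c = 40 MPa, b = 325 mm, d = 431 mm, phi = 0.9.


a = As * fy / (0.85 * f'c * b)
= 643 * 400 / (0.85 * 40 * 325)
= 23.276 mm
Mn = As * fy * (d - a/2) / 10^6
= 107.8599 kN-m
phi*Mn = 0.9 * 107.8599 = 97.07 kN-m

97.07


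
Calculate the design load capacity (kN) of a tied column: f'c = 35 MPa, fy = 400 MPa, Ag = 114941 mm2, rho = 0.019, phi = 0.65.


Ast = rho * Ag = 0.019 * 114941 = 2183.879 mm2
phi*Pn = 0.65 * 0.80 * (0.85 * 35 * (114941 - 2183.879) + 400 * 2183.879) / 1000
= 2198.6 kN

2198.6


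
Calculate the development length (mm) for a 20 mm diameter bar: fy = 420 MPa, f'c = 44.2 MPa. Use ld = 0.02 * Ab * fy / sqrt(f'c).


Ab = pi * 20^2 / 4 = 314.159 mm2
ld = 0.02 * 314.159 * 420 / sqrt(44.2)
= 396.9 mm

396.9


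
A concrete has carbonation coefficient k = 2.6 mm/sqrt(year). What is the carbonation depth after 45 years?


depth = k * sqrt(t)
= 2.6 * sqrt(45)
= 17.44 mm

17.44


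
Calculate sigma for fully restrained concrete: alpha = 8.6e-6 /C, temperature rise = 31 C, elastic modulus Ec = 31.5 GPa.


sigma = alpha * dT * Ec
= 8.6e-6 * 31 * 31.5 * 1000
= 8.398 MPa

8.398


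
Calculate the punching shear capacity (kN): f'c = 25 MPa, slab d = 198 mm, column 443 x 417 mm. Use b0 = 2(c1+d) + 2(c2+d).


b0 = 2*(443 + 198) + 2*(417 + 198) = 2512 mm
Vc = 0.33 * sqrt(25) * 2512 * 198 / 1000
= 820.67 kN

820.67


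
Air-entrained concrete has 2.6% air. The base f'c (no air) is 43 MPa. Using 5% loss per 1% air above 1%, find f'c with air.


Strength loss = (2.6 - 1) * 5 = 8.0%
f'c = 43 * (1 - 8.0/100)
= 39.56 MPa

39.56


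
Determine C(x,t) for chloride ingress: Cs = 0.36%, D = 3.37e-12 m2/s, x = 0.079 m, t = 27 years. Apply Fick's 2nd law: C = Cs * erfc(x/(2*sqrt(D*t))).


t_seconds = 27 * 365.25 * 24 * 3600 = 852055200.0 s
arg = 0.079 / (2 * sqrt(3.37e-12 * 852055200.0))
= 0.7371
erfc(0.7371) = 0.2972
C = 0.36 * 0.2972 = 0.107%

0.107


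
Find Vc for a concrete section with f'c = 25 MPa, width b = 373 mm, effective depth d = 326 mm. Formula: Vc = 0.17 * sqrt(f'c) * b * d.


Vc = 0.17 * sqrt(25) * 373 * 326 / 1000
= 103.36 kN

103.36


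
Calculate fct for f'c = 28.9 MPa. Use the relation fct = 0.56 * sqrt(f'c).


fct = 0.56 * sqrt(28.9)
= 0.56 * 5.376
= 3.01 MPa

3.01


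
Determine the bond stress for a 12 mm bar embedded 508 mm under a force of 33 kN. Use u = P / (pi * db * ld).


u = P / (pi * db * ld)
= 33 * 1000 / (pi * 12 * 508)
= 1.723 MPa

1.723


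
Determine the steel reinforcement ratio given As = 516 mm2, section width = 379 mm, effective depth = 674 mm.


rho = As / (b * d)
= 516 / (379 * 674)
= 0.002

0.002


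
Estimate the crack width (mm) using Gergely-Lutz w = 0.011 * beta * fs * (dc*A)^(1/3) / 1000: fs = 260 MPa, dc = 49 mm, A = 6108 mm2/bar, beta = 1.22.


w = 0.011 * beta * fs * (dc * A)^(1/3) / 1000
= 0.011 * 1.22 * 260 * (49 * 6108)^(1/3) / 1000
= 0.233 mm

0.233


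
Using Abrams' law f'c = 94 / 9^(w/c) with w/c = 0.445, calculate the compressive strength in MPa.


f'c = 94 / 9^0.445
= 94 / 2.659
= 35.36 MPa

35.36


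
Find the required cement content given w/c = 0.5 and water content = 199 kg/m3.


Cement = water / (w/c)
= 199 / 0.5
= 398.0 kg/m3

398.0


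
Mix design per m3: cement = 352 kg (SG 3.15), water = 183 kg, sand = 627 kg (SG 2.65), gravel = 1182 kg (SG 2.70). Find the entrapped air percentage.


Vol cement = 352 / (3.15 * 1000) = 0.111746 m3
Vol water = 183 / 1000 = 0.183 m3
Vol sand = 627 / (2.65 * 1000) = 0.236604 m3
Vol gravel = 1182 / (2.70 * 1000) = 0.437778 m3
Total solid + water volume = 0.969128 m3
Air = (1 - 0.969128) * 100 = 3.09%

3.09
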